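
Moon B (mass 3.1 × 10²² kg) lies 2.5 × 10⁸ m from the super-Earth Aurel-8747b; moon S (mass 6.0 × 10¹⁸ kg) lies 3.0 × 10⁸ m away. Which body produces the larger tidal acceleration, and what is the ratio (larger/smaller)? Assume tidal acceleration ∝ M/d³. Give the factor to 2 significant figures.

The tide-raising term goes as M/d³ (the gradient of a 1/d² field).
Moon B: (3.1 × 10²²) / (2.5 × 10⁸)³ = 1.984 × 10⁻³
Moon S: (6.0 × 10¹⁸) / (3.0 × 10⁸)³ = 2.222 × 10⁻⁷
Ratio (larger/smaller) = 8900

Moon B, by a factor of ≈ 8900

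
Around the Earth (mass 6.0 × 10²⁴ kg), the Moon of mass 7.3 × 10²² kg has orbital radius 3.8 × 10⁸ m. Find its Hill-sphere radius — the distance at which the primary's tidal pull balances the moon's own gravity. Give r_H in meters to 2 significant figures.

6.1 × 10⁷ m

r_H ≈ a (m/3M)^(1/3)
    = (3.8 × 10⁸) × (7.3 × 10²² / (3 × 6.0 × 10²⁴))^(1/3)
    = 6.1 × 10⁷ m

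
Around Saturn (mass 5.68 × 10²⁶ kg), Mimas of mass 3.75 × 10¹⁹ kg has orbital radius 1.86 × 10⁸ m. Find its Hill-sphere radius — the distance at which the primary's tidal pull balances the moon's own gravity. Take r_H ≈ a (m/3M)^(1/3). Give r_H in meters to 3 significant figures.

r_H ≈ a (m/3M)^(1/3)
    = (1.86 × 10⁸) × (3.75 × 10¹⁹ / (3 × 5.68 × 10²⁶))^(1/3)
    = 5.21 × 10⁵ m

5.21 × 10⁵ m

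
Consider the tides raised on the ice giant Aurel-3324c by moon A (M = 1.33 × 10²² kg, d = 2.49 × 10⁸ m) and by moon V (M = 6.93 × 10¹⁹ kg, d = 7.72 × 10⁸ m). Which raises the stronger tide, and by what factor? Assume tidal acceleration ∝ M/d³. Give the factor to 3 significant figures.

Moon A, by a factor of ≈ 5720

Compare M/d³ for the two perturbers:
Moon A: (1.33 × 10²²) / (2.49 × 10⁸)³ = 8.615 × 10⁻⁴
Moon V: (6.93 × 10¹⁹) / (7.72 × 10⁸)³ = 1.506 × 10⁻⁷
Ratio (larger/smaller) = 5720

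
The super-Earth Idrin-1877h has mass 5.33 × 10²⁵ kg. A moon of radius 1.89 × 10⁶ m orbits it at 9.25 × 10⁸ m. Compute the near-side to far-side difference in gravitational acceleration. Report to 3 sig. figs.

3.40 × 10⁻⁵ m/s²

Δa = 4GMr/d³
   = 4 × (6.674 × 10⁻¹¹) × (5.33 × 10²⁵) × (1.89 × 10⁶) / (9.25 × 10⁸)³
   = 3.40 × 10⁻⁵ m/s²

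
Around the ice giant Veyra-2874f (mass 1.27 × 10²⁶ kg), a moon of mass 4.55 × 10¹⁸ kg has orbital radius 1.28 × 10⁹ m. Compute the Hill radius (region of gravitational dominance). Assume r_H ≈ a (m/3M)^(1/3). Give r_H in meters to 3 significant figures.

r_H ≈ a (m/3M)^(1/3)
    = (1.28 × 10⁹) × (4.55 × 10¹⁸ / (3 × 1.27 × 10²⁶))^(1/3)
    = 2.93 × 10⁶ m

2.93 × 10⁶ m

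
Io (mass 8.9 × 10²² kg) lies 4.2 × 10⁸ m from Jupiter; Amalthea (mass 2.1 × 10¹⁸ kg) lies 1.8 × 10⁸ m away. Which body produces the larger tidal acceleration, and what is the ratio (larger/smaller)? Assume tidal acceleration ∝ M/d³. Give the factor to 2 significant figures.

The tide-raising term goes as M/d³ (the gradient of a 1/d² field).
Io: (8.9 × 10²²) / (4.2 × 10⁸)³ = 1.201 × 10⁻³
Amalthea: (2.1 × 10¹⁸) / (1.8 × 10⁸)³ = 3.601 × 10⁻⁷
Ratio (larger/smaller) = 3300

Io, by a factor of ≈ 3300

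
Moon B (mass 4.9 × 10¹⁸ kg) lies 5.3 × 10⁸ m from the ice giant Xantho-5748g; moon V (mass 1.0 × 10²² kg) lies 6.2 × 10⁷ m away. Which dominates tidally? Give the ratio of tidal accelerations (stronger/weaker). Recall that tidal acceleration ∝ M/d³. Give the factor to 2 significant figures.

Moon V, by a factor of ≈ 1.3 × 10⁶

Tidal stretch scales as M/d³; compute that for each body.
Moon B: (4.9 × 10¹⁸) / (5.3 × 10⁸)³ = 3.291 × 10⁻⁸
Moon V: (1.0 × 10²²) / (6.2 × 10⁷)³ = 4.196 × 10⁻²
Ratio (larger/smaller) = 1.3 × 10⁶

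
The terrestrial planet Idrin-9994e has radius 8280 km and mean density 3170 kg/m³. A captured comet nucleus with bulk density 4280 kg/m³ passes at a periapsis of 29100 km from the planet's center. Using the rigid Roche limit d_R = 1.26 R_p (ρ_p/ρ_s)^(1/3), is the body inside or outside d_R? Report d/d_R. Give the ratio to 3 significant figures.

d_R = 1.26 × (8280 km) × (3170/4280)^(1/3) = 9439 km
d/d_R = (29100) / (9439) = 3.08
Since d/d_R > 1, the body is outside the Roche limit.

outside; d/d_R ≈ 3.08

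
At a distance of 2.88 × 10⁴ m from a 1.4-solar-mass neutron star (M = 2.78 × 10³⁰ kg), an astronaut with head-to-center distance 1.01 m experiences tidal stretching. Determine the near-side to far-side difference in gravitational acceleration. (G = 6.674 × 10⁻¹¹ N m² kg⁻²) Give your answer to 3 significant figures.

3.14 × 10⁷ m/s²

Differencing GM/(d−r)² and GM/(d+r)² to first order in r/d gives 4GMr/d³.
Δg = 4GMr/d³
   = 4 × (6.674 × 10⁻¹¹) × (2.78 × 10³⁰) × (1.01) / (2.88 × 10⁴)³
   = 3.14 × 10⁷ m/s²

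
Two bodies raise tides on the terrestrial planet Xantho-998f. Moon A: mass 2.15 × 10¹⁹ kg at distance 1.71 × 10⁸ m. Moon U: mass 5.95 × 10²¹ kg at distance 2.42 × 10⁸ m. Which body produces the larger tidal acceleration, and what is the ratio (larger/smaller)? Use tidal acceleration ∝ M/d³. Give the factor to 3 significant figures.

Moon U, by a factor of ≈ 97.6

Compare M/d³ for the two perturbers:
Moon A: (2.15 × 10¹⁹) / (1.71 × 10⁸)³ = 4.300 × 10⁻⁶
Moon U: (5.95 × 10²¹) / (2.42 × 10⁸)³ = 4.198 × 10⁻⁴
Ratio (larger/smaller) = 97.6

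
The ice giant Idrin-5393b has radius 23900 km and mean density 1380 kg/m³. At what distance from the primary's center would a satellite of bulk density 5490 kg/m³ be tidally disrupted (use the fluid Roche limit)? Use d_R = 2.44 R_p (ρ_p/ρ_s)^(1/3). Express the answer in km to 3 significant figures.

d_R = 2.44 × 23900 km × (1380/5490)^(1/3)
    = 36800 km

36800 km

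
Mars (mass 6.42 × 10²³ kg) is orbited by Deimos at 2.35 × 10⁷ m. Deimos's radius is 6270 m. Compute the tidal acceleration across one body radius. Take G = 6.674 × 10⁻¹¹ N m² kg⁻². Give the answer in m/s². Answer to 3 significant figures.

4.14 × 10⁻⁵ m/s²

The tidal stretch is the gradient of GM/d² times the body's extent r, hence the 1/d³ dependence.
Δa = 2GMr/d³
   = 2 × (6.674 × 10⁻¹¹) × (6.42 × 10²³) × (6270) / (2.35 × 10⁷)³
   = 4.14 × 10⁻⁵ m/s²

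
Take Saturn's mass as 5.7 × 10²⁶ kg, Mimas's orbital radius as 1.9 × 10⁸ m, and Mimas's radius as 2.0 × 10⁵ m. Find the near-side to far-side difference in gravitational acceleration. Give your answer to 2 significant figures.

Δg = 4GMr/d³
   = 4 × (6.674 × 10⁻¹¹) × (5.7 × 10²⁶) × (2.0 × 10⁵) / (1.9 × 10⁸)³
   = 4.4 × 10⁻³ m/s²

4.4 × 10⁻³ m/s²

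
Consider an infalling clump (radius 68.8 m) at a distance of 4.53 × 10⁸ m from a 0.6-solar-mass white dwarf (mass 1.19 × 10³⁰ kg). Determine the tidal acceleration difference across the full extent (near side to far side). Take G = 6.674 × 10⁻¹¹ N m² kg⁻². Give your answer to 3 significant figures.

Near-to-far spans 2r, so the tidal difference is twice the near-to-center value: 4GMr/d³.
Δg = 4GMr/d³
   = 4 × (6.674 × 10⁻¹¹) × (1.19 × 10³⁰) × (68.8) / (4.53 × 10⁸)³
   = 2.35 × 10⁻⁴ m/s²

2.35 × 10⁻⁴ m/s²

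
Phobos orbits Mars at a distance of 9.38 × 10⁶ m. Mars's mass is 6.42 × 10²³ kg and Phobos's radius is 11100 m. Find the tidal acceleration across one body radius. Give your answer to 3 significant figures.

1.15 × 10⁻³ m/s²

Δg = 2GMr/d³
   = 2 × (6.674 × 10⁻¹¹) × (6.42 × 10²³) × (11100) / (9.38 × 10⁶)³
   = 1.15 × 10⁻³ m/s²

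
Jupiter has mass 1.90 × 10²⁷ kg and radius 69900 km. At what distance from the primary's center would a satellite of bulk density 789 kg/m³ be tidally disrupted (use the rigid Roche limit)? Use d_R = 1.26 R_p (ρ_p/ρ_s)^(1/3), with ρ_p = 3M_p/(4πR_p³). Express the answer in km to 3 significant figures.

1.05 × 10⁵ km

ρ_p = 3M_p/(4πR_p³) = 3 × (1.90 × 10²⁷) / (4π × (6.99 × 10⁷ m)³) = 1330 kg/m³
d_R = 1.26 × 69900 km × (1330/789)^(1/3)
    = 1.05 × 10⁵ km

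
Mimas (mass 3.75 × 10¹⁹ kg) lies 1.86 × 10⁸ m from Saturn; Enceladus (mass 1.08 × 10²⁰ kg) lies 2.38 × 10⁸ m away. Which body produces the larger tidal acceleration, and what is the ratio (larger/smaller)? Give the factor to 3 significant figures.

Enceladus, by a factor of ≈ 1.37

The tide-raising term goes as M/d³ (the gradient of a 1/d² field).
Mimas: (3.75 × 10¹⁹) / (1.86 × 10⁸)³ = 5.828 × 10⁻⁶
Enceladus: (1.08 × 10²⁰) / (2.38 × 10⁸)³ = 8.011 × 10⁻⁶
Ratio (larger/smaller) = 1.37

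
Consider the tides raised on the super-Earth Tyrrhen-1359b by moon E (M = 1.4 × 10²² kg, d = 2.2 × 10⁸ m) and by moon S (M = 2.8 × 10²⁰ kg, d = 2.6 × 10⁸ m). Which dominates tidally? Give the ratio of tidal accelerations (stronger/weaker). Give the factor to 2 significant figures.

The tide-raising term goes as M/d³ (the gradient of a 1/d² field).
Moon E: (1.4 × 10²²) / (2.2 × 10⁸)³ = 1.315 × 10⁻³
Moon S: (2.8 × 10²⁰) / (2.6 × 10⁸)³ = 1.593 × 10⁻⁵
Ratio (larger/smaller) = 83

Moon E, by a factor of ≈ 83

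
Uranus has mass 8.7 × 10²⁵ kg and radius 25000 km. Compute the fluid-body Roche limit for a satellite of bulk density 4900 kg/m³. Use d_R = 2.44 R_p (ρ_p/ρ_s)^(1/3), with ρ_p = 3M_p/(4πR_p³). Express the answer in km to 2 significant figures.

ρ_p = 3M_p/(4πR_p³) = 3 × (8.7 × 10²⁵) / (4π × (2.5 × 10⁷ m)³) = 1300 kg/m³
d_R = 2.44 × 25000 km × (1300/4900)^(1/3)
    = 39000 km

39000 km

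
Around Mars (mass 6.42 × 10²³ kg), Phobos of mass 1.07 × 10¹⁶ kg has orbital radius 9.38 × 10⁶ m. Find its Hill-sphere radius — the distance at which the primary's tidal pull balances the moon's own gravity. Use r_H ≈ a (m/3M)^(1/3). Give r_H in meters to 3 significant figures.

r_H ≈ a (m/3M)^(1/3)
    = (9.38 × 10⁶) × (1.07 × 10¹⁶ / (3 × 6.42 × 10²³))^(1/3)
    = 1.66 × 10⁴ m

1.66 × 10⁴ m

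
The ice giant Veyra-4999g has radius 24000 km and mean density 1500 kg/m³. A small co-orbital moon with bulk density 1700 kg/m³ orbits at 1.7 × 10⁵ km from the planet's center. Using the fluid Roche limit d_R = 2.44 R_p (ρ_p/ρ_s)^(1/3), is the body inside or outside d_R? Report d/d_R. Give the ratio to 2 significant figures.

outside; d/d_R ≈ 3.0

d_R = 2.44 × (24000 km) × (1500/1700)^(1/3) = 56170 km
d/d_R = (1.7 × 10⁵) / (56170) = 3.0
Since d/d_R > 1, the body is outside the Roche limit.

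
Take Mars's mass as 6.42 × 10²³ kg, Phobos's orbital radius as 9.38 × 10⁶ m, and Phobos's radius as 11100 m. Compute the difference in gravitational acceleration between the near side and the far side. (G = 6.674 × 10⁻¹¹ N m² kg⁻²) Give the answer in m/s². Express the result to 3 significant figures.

2.31 × 10⁻³ m/s²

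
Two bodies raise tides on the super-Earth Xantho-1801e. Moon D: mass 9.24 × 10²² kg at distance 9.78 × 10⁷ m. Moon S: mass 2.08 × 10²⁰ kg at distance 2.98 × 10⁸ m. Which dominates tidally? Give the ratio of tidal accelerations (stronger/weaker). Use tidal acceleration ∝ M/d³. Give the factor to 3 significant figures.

Tidal stretch scales as M/d³; compute that for each body.
Moon D: (9.24 × 10²²) / (9.78 × 10⁷)³ = 9.878 × 10⁻²
Moon S: (2.08 × 10²⁰) / (2.98 × 10⁸)³ = 7.860 × 10⁻⁶
Ratio (larger/smaller) = 12600

Moon D, by a factor of ≈ 12600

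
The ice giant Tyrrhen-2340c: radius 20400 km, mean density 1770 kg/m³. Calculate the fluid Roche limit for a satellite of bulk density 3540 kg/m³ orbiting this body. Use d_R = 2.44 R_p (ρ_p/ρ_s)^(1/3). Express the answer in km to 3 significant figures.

d_R = 2.44 × 20400 km × (1770/3540)^(1/3)
    = 39500 km

39500 km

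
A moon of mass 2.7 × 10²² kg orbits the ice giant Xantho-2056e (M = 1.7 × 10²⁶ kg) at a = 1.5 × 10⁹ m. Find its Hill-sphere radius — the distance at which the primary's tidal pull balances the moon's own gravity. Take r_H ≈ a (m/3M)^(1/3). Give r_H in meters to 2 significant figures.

r_H ≈ a (m/3M)^(1/3)
    = (1.5 × 10⁹) × (2.7 × 10²² / (3 × 1.7 × 10²⁶))^(1/3)
    = 5.6 × 10⁷ m

5.6 × 10⁷ m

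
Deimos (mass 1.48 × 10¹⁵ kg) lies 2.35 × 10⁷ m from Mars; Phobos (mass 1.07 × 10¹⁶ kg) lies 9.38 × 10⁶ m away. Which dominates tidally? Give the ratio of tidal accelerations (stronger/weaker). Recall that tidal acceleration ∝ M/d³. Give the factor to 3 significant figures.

Phobos, by a factor of ≈ 114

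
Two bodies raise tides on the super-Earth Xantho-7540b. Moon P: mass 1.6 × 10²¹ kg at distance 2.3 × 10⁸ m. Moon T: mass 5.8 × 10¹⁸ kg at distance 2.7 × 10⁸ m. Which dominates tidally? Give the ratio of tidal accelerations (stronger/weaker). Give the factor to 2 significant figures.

Compare M/d³ for the two perturbers:
Moon P: (1.6 × 10²¹) / (2.3 × 10⁸)³ = 1.315 × 10⁻⁴
Moon T: (5.8 × 10¹⁸) / (2.7 × 10⁸)³ = 2.947 × 10⁻⁷
Ratio (larger/smaller) = 450

Moon P, by a factor of ≈ 450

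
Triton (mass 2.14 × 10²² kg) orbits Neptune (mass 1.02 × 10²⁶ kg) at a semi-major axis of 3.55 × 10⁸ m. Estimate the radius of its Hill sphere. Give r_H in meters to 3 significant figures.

1.46 × 10⁷ m

r_H ≈ a (m/3M)^(1/3)
    = (3.55 × 10⁸) × (2.14 × 10²² / (3 × 1.02 × 10²⁶))^(1/3)
    = 1.46 × 10⁷ m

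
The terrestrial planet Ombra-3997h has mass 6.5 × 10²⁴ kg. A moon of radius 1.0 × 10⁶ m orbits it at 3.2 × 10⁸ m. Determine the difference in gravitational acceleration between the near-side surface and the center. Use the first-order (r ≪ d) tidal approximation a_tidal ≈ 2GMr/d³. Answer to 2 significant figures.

Differencing GM/(d−r)² and GM/d² to first order in r/d gives 2GMr/d³.
Δg = 2GMr/d³
   = 2 × (6.674 × 10⁻¹¹) × (6.5 × 10²⁴) × (1.0 × 10⁶) / (3.2 × 10⁸)³
   = 2.6 × 10⁻⁵ m/s²

2.6 × 10⁻⁵ m/s²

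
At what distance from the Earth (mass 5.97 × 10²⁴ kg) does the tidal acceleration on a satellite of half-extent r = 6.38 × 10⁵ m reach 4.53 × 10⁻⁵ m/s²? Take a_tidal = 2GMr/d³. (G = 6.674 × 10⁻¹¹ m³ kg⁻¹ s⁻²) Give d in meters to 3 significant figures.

2GMr/d³ = a_tidal  ⇒  d = (2GMr / a_tidal)^(1/3)
d = (2 × 6.674×10⁻¹¹ × (5.97 × 10²⁴) × (6.38 × 10⁵) / (4.53 × 10⁻⁵))^(1/3)
  = 2.24 × 10⁸ m

2.24 × 10⁸ m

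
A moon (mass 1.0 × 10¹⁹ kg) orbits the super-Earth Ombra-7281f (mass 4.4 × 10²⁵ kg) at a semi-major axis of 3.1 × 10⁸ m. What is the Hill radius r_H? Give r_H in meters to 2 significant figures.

1.3 × 10⁶ m

r_H ≈ a (m/3M)^(1/3)
    = (3.1 × 10⁸) × (1.0 × 10¹⁹ / (3 × 4.4 × 10²⁵))^(1/3)
    = 1.3 × 10⁶ m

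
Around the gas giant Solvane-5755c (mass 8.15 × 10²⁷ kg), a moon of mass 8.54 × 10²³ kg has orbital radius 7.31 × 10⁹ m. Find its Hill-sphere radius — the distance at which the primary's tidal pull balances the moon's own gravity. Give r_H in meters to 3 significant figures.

2.39 × 10⁸ m

r_H ≈ a (m/3M)^(1/3)
    = (7.31 × 10⁹) × (8.54 × 10²³ / (3 × 8.15 × 10²⁷))^(1/3)
    = 2.39 × 10⁸ m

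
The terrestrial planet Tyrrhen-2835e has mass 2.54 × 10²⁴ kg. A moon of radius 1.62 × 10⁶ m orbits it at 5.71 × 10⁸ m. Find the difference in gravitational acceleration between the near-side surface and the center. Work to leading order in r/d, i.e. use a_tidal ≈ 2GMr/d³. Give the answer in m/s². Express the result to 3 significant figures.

Δg = 2GMr/d³
   = 2 × (6.674 × 10⁻¹¹) × (2.54 × 10²⁴) × (1.62 × 10⁶) / (5.71 × 10⁸)³
   = 2.95 × 10⁻⁶ m/s²

2.95 × 10⁻⁶ m/s²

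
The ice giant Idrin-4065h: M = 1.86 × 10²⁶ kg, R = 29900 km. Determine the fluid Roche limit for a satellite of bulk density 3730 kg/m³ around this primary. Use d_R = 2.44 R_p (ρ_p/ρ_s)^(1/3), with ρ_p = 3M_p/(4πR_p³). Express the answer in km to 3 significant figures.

55700 km

ρ_p = 3M_p/(4πR_p³) = 3 × (1.86 × 10²⁶) / (4π × (2.99 × 10⁷ m)³) = 1660 kg/m³
d_R = 2.44 × 29900 km × (1660/3730)^(1/3)
    = 55700 km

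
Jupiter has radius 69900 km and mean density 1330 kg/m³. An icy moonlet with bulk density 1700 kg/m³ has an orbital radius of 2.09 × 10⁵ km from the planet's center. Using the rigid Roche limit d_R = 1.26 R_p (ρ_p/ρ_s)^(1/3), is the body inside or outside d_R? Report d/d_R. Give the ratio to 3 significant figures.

outside; d/d_R ≈ 2.58

d_R = 1.26 × (69900 km) × (1330/1700)^(1/3) = 81160 km
d/d_R = (2.09 × 10⁵) / (81160) = 2.58
Since d/d_R > 1, the body is outside the Roche limit.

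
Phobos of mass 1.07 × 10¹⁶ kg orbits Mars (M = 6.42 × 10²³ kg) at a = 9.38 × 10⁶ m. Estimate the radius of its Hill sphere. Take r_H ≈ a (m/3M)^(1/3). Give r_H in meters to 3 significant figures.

1.66 × 10⁴ m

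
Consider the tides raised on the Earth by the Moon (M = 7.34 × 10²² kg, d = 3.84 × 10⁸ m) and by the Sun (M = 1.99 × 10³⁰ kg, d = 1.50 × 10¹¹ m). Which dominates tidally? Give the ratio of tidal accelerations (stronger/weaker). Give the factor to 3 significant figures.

The Moon, by a factor of ≈ 2.20

The tide-raising term goes as M/d³ (the gradient of a 1/d² field).
The Moon: (7.34 × 10²²) / (3.84 × 10⁸)³ = 1.296 × 10⁻³
The Sun: (1.99 × 10³⁰) / (1.50 × 10¹¹)³ = 5.896 × 10⁻⁴
Ratio (larger/smaller) = 2.20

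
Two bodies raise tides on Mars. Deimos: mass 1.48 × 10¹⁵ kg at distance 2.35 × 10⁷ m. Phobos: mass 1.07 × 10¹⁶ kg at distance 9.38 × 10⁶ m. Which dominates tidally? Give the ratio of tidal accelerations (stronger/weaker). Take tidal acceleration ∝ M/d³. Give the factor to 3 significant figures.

Phobos, by a factor of ≈ 114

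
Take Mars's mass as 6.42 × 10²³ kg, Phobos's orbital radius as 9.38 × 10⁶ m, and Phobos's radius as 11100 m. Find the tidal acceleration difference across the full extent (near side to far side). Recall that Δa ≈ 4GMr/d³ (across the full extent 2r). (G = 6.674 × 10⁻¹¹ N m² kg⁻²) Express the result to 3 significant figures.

2.31 × 10⁻³ m/s²

a_tidal = 4GMr/d³
        = 4 × (6.674 × 10⁻¹¹) × (6.42 × 10²³) × (11100) / (9.38 × 10⁶)³
        = 2.31 × 10⁻³ m/s²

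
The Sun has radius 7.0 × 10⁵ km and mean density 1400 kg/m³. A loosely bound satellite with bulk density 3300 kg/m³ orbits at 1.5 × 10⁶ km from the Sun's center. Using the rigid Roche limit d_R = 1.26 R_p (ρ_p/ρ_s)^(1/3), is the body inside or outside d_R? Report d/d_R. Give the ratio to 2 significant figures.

d_R = 1.26 × (7.0 × 10⁵ km) × (1400/3300)^(1/3) = 6.627 × 10⁵ km
d/d_R = (1.5 × 10⁶) / (6.627 × 10⁵) = 2.3
Since d/d_R > 1, the body is outside the Roche limit.

outside; d/d_R ≈ 2.3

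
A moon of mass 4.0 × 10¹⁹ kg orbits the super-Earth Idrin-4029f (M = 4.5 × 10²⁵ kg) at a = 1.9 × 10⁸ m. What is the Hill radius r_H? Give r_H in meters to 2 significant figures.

1.3 × 10⁶ m

r_H ≈ a (m/3M)^(1/3)
    = (1.9 × 10⁸) × (4.0 × 10¹⁹ / (3 × 4.5 × 10²⁵))^(1/3)
    = 1.3 × 10⁶ m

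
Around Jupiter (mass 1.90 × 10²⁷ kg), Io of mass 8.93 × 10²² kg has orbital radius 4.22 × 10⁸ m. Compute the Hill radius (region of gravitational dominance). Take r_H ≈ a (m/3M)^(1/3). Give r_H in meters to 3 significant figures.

r_H ≈ a (m/3M)^(1/3)
    = (4.22 × 10⁸) × (8.93 × 10²² / (3 × 1.90 × 10²⁷))^(1/3)
    = 1.06 × 10⁷ m

1.06 × 10⁷ m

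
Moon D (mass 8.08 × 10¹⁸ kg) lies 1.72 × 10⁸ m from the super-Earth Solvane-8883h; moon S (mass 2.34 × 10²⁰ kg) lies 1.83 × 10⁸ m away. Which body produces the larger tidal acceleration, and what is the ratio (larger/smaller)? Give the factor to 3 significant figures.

Moon S, by a factor of ≈ 24.0

Tidal acceleration ∝ M/d³, so compare M/d³ for each.
Moon D: (8.08 × 10¹⁸) / (1.72 × 10⁸)³ = 1.588 × 10⁻⁶
Moon S: (2.34 × 10²⁰) / (1.83 × 10⁸)³ = 3.818 × 10⁻⁵
Ratio (larger/smaller) = 24.0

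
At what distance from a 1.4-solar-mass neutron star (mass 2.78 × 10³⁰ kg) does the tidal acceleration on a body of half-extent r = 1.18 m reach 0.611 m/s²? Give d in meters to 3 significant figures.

2GMr/d³ = a_tidal  ⇒  d = (2GMr / a_tidal)^(1/3)
d = (2 × 6.674×10⁻¹¹ × (2.78 × 10³⁰) × (1.18) / (0.611))^(1/3)
  = 8.95 × 10⁶ m

8.95 × 10⁶ m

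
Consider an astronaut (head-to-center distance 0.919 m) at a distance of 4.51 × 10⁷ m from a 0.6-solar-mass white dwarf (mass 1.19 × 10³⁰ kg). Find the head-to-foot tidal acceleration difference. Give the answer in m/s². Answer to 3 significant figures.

Δa = 4GMr/d³
   = 4 × (6.674 × 10⁻¹¹) × (1.19 × 10³⁰) × (0.919) / (4.51 × 10⁷)³
   = 3.18 × 10⁻³ m/s²

3.18 × 10⁻³ m/s²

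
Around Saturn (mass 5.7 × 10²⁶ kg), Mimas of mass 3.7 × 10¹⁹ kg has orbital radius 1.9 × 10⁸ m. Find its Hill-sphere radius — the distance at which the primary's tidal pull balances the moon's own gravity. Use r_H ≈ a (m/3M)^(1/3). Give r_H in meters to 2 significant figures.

5.3 × 10⁵ m

r_H ≈ a (m/3M)^(1/3)
    = (1.9 × 10⁸) × (3.7 × 10¹⁹ / (3 × 5.7 × 10²⁶))^(1/3)
    = 5.3 × 10⁵ m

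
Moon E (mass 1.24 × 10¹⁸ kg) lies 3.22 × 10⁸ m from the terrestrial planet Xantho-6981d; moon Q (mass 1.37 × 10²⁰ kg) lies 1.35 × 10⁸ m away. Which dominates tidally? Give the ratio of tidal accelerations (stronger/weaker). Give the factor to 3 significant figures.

Compare M/d³ for the two perturbers:
Moon E: (1.24 × 10¹⁸) / (3.22 × 10⁸)³ = 3.714 × 10⁻⁸
Moon Q: (1.37 × 10²⁰) / (1.35 × 10⁸)³ = 5.568 × 10⁻⁵
Ratio (larger/smaller) = 1500

Moon Q, by a factor of ≈ 1500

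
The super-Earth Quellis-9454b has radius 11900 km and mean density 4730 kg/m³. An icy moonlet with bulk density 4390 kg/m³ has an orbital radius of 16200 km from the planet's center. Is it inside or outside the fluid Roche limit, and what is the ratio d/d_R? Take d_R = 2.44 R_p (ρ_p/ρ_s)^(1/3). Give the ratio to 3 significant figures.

d_R = 2.44 × (11900 km) × (4730/4390)^(1/3) = 29770 km
d/d_R = (16200) / (29770) = 0.544
Since d/d_R < 1, the body is inside the Roche limit.

inside; d/d_R ≈ 0.544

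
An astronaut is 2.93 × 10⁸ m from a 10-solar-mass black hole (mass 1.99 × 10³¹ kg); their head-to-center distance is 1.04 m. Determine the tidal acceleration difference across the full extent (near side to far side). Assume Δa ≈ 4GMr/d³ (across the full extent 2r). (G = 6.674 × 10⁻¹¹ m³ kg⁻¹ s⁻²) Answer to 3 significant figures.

2.20 × 10⁻⁴ m/s²

Differencing GM/(d−r)² and GM/(d+r)² to first order in r/d gives 4GMr/d³.
Δa = 4GMr/d³
   = 4 × (6.674 × 10⁻¹¹) × (1.99 × 10³¹) × (1.04) / (2.93 × 10⁸)³
   = 2.20 × 10⁻⁴ m/s²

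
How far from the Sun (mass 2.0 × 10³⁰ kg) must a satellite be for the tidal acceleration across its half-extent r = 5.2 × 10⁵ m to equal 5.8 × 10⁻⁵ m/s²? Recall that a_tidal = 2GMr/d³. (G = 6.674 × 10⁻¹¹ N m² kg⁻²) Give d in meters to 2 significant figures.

2GMr/d³ = a_tidal  ⇒  d = (2GMr / a_tidal)^(1/3)
d = (2 × 6.674×10⁻¹¹ × (2.0 × 10³⁰) × (5.2 × 10⁵) / (5.8 × 10⁻⁵))^(1/3)
  = 1.3 × 10¹⁰ m

1.3 × 10¹⁰ m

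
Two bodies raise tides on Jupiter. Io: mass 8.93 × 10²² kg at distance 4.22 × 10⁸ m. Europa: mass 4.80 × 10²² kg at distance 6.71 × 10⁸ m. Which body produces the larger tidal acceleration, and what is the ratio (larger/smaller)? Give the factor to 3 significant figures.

Tidal acceleration ∝ M/d³, so compare M/d³ for each.
Io: (8.93 × 10²²) / (4.22 × 10⁸)³ = 1.188 × 10⁻³
Europa: (4.80 × 10²²) / (6.71 × 10⁸)³ = 1.589 × 10⁻⁴
Ratio (larger/smaller) = 7.48

Io, by a factor of ≈ 7.48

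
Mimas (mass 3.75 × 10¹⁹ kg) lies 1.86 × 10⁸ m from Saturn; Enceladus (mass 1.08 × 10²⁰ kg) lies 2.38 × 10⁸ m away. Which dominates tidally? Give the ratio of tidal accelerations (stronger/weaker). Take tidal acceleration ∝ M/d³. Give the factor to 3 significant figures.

Tidal stretch scales as M/d³; compute that for each body.
Mimas: (3.75 × 10¹⁹) / (1.86 × 10⁸)³ = 5.828 × 10⁻⁶
Enceladus: (1.08 × 10²⁰) / (2.38 × 10⁸)³ = 8.011 × 10⁻⁶
Ratio (larger/smaller) = 1.37

Enceladus, by a factor of ≈ 1.37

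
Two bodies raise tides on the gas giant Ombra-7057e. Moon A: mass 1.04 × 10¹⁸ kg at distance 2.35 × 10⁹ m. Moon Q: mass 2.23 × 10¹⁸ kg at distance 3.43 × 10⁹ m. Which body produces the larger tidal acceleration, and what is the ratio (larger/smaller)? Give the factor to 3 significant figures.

Moon A, by a factor of ≈ 1.45

Tidal acceleration ∝ M/d³, so compare M/d³ for each.
Moon A: (1.04 × 10¹⁸) / (2.35 × 10⁹)³ = 8.014 × 10⁻¹¹
Moon Q: (2.23 × 10¹⁸) / (3.43 × 10⁹)³ = 5.526 × 10⁻¹¹
Ratio (larger/smaller) = 1.45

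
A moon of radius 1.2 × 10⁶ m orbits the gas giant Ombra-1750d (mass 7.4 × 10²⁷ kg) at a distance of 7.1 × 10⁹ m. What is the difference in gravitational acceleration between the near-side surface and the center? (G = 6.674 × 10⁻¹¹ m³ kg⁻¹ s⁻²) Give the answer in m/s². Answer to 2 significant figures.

3.3 × 10⁻⁶ m/s²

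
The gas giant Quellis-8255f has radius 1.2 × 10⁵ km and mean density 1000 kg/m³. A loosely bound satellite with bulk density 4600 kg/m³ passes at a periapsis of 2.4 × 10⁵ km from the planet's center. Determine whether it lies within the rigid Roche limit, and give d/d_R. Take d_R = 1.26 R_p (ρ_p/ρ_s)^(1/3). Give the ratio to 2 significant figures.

d_R = 1.26 × (1.2 × 10⁵ km) × (1000/4600)^(1/3) = 90910 km
d/d_R = (2.4 × 10⁵) / (90910) = 2.6
Since d/d_R > 1, the body is outside the Roche limit.

outside; d/d_R ≈ 2.6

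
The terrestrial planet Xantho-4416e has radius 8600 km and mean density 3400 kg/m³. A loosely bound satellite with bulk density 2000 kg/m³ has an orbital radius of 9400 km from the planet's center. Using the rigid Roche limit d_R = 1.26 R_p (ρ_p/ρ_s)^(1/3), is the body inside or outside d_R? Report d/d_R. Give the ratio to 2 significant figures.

inside; d/d_R ≈ 0.73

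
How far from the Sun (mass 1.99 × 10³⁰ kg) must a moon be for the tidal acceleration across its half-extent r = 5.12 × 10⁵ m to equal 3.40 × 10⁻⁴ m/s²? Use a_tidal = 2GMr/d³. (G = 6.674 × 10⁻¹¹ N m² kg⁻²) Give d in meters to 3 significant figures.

7.37 × 10⁹ m

2GMr/d³ = a_tidal  ⇒  d = (2GMr / a_tidal)^(1/3)
d = (2 × 6.674×10⁻¹¹ × (1.99 × 10³⁰) × (5.12 × 10⁵) / (3.40 × 10⁻⁴))^(1/3)
  = 7.37 × 10⁹ m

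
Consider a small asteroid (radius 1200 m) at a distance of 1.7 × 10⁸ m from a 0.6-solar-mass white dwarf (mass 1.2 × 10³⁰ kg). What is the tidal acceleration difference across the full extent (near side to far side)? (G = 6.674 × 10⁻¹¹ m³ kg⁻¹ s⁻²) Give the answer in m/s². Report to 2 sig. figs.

7.8 × 10⁻² m/s²

a_tidal = 4GMr/d³
        = 4 × (6.674 × 10⁻¹¹) × (1.2 × 10³⁰) × (1200) / (1.7 × 10⁸)³
        = 7.8 × 10⁻² m/s²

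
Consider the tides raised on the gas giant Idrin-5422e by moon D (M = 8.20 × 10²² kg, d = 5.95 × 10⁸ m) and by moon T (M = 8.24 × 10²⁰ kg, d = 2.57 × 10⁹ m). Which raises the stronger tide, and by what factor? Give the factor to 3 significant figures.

Moon D, by a factor of ≈ 8020

The tide-raising term goes as M/d³ (the gradient of a 1/d² field).
Moon D: (8.20 × 10²²) / (5.95 × 10⁸)³ = 3.893 × 10⁻⁴
Moon T: (8.24 × 10²⁰) / (2.57 × 10⁹)³ = 4.854 × 10⁻⁸
Ratio (larger/smaller) = 8020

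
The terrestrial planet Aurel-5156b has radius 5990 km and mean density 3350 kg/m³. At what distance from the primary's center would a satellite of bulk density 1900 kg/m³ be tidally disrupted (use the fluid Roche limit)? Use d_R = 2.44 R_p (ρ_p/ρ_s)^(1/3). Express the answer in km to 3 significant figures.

17700 km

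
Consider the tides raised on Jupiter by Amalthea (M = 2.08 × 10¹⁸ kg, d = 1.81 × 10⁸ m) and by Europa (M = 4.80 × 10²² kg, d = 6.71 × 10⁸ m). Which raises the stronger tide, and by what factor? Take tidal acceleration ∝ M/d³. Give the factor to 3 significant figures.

Europa, by a factor of ≈ 453

Tidal acceleration ∝ M/d³, so compare M/d³ for each.
Amalthea: (2.08 × 10¹⁸) / (1.81 × 10⁸)³ = 3.508 × 10⁻⁷
Europa: (4.80 × 10²²) / (6.71 × 10⁸)³ = 1.589 × 10⁻⁴
Ratio (larger/smaller) = 453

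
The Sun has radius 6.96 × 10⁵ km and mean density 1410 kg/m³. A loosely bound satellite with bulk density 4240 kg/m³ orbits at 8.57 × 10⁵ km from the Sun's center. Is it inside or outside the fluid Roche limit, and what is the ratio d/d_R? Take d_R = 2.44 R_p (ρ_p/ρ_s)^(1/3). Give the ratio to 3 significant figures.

inside; d/d_R ≈ 0.728

d_R = 2.44 × (6.96 × 10⁵ km) × (1410/4240)^(1/3) = 1.177 × 10⁶ km
d/d_R = (8.57 × 10⁵) / (1.177 × 10⁶) = 0.728
Since d/d_R < 1, the body is inside the Roche limit.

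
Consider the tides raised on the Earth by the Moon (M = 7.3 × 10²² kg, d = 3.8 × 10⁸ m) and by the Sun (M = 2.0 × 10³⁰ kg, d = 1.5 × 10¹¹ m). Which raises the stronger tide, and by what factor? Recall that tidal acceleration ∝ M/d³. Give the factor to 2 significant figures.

The Moon, by a factor of ≈ 2.2

Compare M/d³ for the two perturbers:
The Moon: (7.3 × 10²²) / (3.8 × 10⁸)³ = 1.330 × 10⁻³
The Sun: (2.0 × 10³⁰) / (1.5 × 10¹¹)³ = 5.926 × 10⁻⁴
Ratio (larger/smaller) = 2.2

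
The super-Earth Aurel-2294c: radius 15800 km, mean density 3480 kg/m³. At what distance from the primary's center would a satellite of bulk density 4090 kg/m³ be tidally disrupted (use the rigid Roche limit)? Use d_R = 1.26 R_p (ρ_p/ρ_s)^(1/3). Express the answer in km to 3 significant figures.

d_R = 1.26 × 15800 km × (3480/4090)^(1/3)
    = 18900 km

18900 km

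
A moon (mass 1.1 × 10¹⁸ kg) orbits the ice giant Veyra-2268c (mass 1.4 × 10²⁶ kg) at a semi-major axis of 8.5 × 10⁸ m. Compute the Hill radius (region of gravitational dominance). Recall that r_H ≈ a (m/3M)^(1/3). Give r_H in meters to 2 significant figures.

r_H ≈ a (m/3M)^(1/3)
    = (8.5 × 10⁸) × (1.1 × 10¹⁸ / (3 × 1.4 × 10²⁶))^(1/3)
    = 1.2 × 10⁶ m

1.2 × 10⁶ m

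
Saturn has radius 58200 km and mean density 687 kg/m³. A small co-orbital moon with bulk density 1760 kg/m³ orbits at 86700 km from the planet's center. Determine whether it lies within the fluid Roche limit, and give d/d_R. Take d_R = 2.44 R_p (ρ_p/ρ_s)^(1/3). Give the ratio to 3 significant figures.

inside; d/d_R ≈ 0.835

d_R = 2.44 × (58200 km) × (687/1760)^(1/3) = 1.038 × 10⁵ km
d/d_R = (86700) / (1.038 × 10⁵) = 0.835
Since d/d_R < 1, the body is inside the Roche limit.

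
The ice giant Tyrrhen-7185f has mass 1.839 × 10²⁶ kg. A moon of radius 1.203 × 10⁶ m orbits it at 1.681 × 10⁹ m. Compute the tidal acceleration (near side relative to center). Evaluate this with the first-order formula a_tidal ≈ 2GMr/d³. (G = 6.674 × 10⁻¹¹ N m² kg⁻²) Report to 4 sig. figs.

Δa = 2GMr/d³
   = 2 × (6.674 × 10⁻¹¹) × (1.839 × 10²⁶) × (1.203 × 10⁶) / (1.681 × 10⁹)³
   = 6.217 × 10⁻⁶ m/s²

6.217 × 10⁻⁶ m/s²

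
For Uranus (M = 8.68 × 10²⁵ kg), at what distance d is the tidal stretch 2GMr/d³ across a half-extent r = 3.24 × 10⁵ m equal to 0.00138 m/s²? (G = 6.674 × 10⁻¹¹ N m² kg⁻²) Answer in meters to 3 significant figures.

2GMr/d³ = a_tidal  ⇒  d = (2GMr / a_tidal)^(1/3)
d = (2 × 6.674×10⁻¹¹ × (8.68 × 10²⁵) × (3.24 × 10⁵) / (0.00138))^(1/3)
  = 1.40 × 10⁸ m

1.40 × 10⁸ m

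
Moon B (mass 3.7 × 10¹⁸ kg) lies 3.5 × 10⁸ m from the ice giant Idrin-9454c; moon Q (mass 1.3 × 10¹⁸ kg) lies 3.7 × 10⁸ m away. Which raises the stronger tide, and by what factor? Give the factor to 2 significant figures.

Moon B, by a factor of ≈ 3.4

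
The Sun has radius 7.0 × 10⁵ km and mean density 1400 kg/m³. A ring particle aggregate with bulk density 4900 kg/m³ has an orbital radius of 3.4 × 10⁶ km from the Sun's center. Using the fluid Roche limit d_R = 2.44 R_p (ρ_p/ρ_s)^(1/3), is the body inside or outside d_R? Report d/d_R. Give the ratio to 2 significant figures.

d_R = 2.44 × (7.0 × 10⁵ km) × (1400/4900)^(1/3) = 1.125 × 10⁶ km
d/d_R = (3.4 × 10⁶) / (1.125 × 10⁶) = 3.0
Since d/d_R > 1, the body is outside the Roche limit.

outside; d/d_R ≈ 3.0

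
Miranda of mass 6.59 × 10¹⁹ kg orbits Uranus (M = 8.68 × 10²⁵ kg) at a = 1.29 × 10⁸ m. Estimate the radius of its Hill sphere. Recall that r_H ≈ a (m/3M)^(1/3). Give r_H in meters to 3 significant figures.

8.16 × 10⁵ m

r_H ≈ a (m/3M)^(1/3)
    = (1.29 × 10⁸) × (6.59 × 10¹⁹ / (3 × 8.68 × 10²⁵))^(1/3)
    = 8.16 × 10⁵ m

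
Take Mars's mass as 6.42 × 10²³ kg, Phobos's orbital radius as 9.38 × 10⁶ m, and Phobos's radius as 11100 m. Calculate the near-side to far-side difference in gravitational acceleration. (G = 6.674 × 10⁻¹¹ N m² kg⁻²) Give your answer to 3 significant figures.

2.31 × 10⁻³ m/s²

Δa = 4GMr/d³
   = 4 × (6.674 × 10⁻¹¹) × (6.42 × 10²³) × (11100) / (9.38 × 10⁶)³
   = 2.31 × 10⁻³ m/s²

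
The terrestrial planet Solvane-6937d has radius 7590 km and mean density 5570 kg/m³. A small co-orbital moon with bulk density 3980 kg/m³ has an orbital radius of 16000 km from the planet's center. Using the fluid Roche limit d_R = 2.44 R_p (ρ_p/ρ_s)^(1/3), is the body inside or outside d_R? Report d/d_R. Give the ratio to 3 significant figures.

inside; d/d_R ≈ 0.772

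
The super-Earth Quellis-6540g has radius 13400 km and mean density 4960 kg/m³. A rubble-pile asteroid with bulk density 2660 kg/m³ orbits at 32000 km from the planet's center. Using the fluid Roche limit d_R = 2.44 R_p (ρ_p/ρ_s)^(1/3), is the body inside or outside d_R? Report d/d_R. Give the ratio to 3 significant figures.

inside; d/d_R ≈ 0.795

d_R = 2.44 × (13400 km) × (4960/2660)^(1/3) = 40240 km
d/d_R = (32000) / (40240) = 0.795
Since d/d_R < 1, the body is inside the Roche limit.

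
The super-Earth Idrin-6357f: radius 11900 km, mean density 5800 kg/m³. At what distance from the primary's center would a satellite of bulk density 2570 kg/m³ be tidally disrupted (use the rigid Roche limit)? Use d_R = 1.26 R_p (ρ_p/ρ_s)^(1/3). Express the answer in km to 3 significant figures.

d_R = 1.26 × 11900 km × (5800/2570)^(1/3)
    = 19700 km

19700 km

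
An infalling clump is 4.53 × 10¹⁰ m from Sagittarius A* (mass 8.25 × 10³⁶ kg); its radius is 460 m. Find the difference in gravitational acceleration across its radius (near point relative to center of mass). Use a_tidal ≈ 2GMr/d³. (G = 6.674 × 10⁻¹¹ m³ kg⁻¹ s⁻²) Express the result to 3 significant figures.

Δa = 2GMr/d³
   = 2 × (6.674 × 10⁻¹¹) × (8.25 × 10³⁶) × (460) / (4.53 × 10¹⁰)³
   = 5.45 × 10⁻³ m/s²

5.45 × 10⁻³ m/s²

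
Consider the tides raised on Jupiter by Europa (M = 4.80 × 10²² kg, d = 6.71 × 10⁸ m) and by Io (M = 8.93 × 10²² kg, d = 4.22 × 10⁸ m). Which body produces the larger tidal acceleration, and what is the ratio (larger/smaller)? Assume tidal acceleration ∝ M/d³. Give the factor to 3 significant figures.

Io, by a factor of ≈ 7.48

Tidal stretch scales as M/d³; compute that for each body.
Europa: (4.80 × 10²²) / (6.71 × 10⁸)³ = 1.589 × 10⁻⁴
Io: (8.93 × 10²²) / (4.22 × 10⁸)³ = 1.188 × 10⁻³
Ratio (larger/smaller) = 7.48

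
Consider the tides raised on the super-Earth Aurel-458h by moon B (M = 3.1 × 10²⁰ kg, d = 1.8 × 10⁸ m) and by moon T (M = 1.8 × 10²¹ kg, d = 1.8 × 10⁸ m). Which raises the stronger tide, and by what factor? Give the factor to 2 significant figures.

Tidal acceleration ∝ M/d³, so compare M/d³ for each.
Moon B: (3.1 × 10²⁰) / (1.8 × 10⁸)³ = 5.316 × 10⁻⁵
Moon T: (1.8 × 10²¹) / (1.8 × 10⁸)³ = 3.086 × 10⁻⁴
Ratio (larger/smaller) = 5.8

Moon T, by a factor of ≈ 5.8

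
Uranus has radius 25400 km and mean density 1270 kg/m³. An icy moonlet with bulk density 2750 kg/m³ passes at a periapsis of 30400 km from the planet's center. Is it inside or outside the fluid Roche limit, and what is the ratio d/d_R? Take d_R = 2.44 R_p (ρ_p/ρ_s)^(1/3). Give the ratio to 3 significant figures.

d_R = 2.44 × (25400 km) × (1270/2750)^(1/3) = 47900 km
d/d_R = (30400) / (47900) = 0.635
Since d/d_R < 1, the body is inside the Roche limit.

inside; d/d_R ≈ 0.635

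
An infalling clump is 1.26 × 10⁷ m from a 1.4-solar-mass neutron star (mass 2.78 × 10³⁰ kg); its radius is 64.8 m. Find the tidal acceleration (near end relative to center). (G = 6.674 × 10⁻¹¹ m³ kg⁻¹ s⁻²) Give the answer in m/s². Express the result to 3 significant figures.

1.20 × 10¹ m/s²

Δa = 2GMr/d³
   = 2 × (6.674 × 10⁻¹¹) × (2.78 × 10³⁰) × (64.8) / (1.26 × 10⁷)³
   = 1.20 × 10¹ m/s²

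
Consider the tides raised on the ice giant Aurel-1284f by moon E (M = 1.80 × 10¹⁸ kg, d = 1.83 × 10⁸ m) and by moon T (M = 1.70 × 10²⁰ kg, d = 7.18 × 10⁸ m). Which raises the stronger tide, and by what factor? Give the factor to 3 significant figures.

Moon T, by a factor of ≈ 1.56

The tide-raising term goes as M/d³ (the gradient of a 1/d² field).
Moon E: (1.80 × 10¹⁸) / (1.83 × 10⁸)³ = 2.937 × 10⁻⁷
Moon T: (1.70 × 10²⁰) / (7.18 × 10⁸)³ = 4.593 × 10⁻⁷
Ratio (larger/smaller) = 1.56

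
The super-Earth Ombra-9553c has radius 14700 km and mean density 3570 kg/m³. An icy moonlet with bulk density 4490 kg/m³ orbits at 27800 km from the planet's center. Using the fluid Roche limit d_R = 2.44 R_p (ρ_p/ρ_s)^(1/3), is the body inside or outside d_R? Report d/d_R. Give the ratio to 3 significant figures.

d_R = 2.44 × (14700 km) × (3570/4490)^(1/3) = 33230 km
d/d_R = (27800) / (33230) = 0.837
Since d/d_R < 1, the body is inside the Roche limit.

inside; d/d_R ≈ 0.837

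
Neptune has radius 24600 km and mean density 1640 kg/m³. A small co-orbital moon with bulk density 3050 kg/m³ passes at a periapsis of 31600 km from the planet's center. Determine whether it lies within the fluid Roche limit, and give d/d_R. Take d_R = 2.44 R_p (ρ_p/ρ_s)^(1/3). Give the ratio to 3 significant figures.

inside; d/d_R ≈ 0.647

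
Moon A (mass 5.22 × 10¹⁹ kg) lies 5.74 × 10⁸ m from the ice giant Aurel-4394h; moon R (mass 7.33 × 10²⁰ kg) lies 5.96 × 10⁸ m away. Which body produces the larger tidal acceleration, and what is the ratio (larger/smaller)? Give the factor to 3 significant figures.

Moon R, by a factor of ≈ 12.5

The tide-raising term goes as M/d³ (the gradient of a 1/d² field).
Moon A: (5.22 × 10¹⁹) / (5.74 × 10⁸)³ = 2.760 × 10⁻⁷
Moon R: (7.33 × 10²⁰) / (5.96 × 10⁸)³ = 3.462 × 10⁻⁶
Ratio (larger/smaller) = 12.5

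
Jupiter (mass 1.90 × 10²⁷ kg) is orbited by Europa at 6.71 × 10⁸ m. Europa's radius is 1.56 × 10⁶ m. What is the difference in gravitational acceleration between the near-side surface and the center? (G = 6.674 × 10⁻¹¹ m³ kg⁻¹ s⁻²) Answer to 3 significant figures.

a_tidal = 2GMr/d³
        = 2 × (6.674 × 10⁻¹¹) × (1.90 × 10²⁷) × (1.56 × 10⁶) / (6.71 × 10⁸)³
        = 1.31 × 10⁻³ m/s²

1.31 × 10⁻³ m/s²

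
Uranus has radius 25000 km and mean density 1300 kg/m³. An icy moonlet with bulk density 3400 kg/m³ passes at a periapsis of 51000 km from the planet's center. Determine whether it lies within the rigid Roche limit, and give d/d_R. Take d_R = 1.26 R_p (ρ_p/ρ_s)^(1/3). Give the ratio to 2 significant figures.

outside; d/d_R ≈ 2.2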